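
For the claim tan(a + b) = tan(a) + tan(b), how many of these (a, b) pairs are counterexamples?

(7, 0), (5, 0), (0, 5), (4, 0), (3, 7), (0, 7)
Testing each pair:
(7, 0): LHS = tan(7) ≈ 0.8714, RHS = tan(7) ≈ 0.8714 → satisfies claim
(5, 0): LHS = tan(5) ≈ -3.381, RHS = tan(5) ≈ -3.381 → satisfies claim
(0, 5): LHS = tan(5) ≈ -3.381, RHS = tan(5) ≈ -3.381 → satisfies claim
(4, 0): LHS = tan(4) ≈ 1.158, RHS = tan(4) ≈ 1.158 → satisfies claim
(3, 7): LHS = tan(10) ≈ 0.6484, RHS = tan(3) + tan(7) ≈ 0.7289 → counterexample
(0, 7): LHS = tan(7) ≈ 0.8714, RHS = tan(7) ≈ 0.8714 → satisfies claim

That makes 1 counterexample.

Answer: 1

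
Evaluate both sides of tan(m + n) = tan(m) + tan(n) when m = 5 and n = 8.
LHS = tan(5 + 8) = tan(13) ≈ 0.463
RHS = tan(5) + tan(8) ≈ -10.18

LHS ≠ RHS (they differ by about 10.64), so the equation does not hold here.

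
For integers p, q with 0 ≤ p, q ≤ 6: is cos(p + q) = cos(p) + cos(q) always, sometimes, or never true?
The claim fails for every pair in the range. For instance at (p, q) = (1, 4): LHS = cos(5) ≈ 0.2837, RHS = cos(4) + cos(1) ≈ -0.1133.

Answer: Never true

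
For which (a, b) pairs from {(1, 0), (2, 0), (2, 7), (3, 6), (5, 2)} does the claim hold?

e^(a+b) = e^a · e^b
Testing each pair:
(1, 0): LHS = e ≈ 2.718, RHS = e ≈ 2.718 → holds
(2, 0): LHS = e^2 ≈ 7.389, RHS = e^2 ≈ 7.389 → holds
(2, 7): LHS = e^9 ≈ 8103, RHS = e^9 ≈ 8103 → holds
(3, 6): LHS = e^9 ≈ 8103, RHS = e^9 ≈ 8103 → holds
(5, 2): LHS = e^7 ≈ 1097, RHS = e^7 ≈ 1097 → holds

Every pair satisfies the claim.

Answer: All pairs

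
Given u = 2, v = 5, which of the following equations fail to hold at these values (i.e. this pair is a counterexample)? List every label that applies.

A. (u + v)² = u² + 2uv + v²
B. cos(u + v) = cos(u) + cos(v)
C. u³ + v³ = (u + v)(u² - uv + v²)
Evaluating each claim at the given values:
A. LHS = 49, RHS = 49 → holds here (LHS = RHS)
B. LHS = cos(7) ≈ 0.7539, RHS = cos(2) + cos(5) ≈ -0.1325 → fails here (LHS ≠ RHS)
C. LHS = 133, RHS = 133 → holds here (LHS = RHS)

Answer: B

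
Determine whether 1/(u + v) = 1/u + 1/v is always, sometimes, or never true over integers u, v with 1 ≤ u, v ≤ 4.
The claim fails for every pair in the range. For instance at (u, v) = (2, 4): LHS = 1/6, RHS = 3/4.

Answer: Never true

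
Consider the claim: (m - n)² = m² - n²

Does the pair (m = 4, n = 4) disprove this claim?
No

Substituting m = 4, n = 4:
LHS = (4 - 4)² = 0
RHS = 4² - 4² = 0

The sides agree, so this pair does not disprove the claim.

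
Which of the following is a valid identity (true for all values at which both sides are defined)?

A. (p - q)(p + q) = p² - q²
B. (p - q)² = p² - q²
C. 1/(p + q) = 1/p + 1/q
A: holds — e.g. at (3, 3), both sides equal 0.
B: fails at (1, 4) — LHS = 9, RHS = -15.
C: fails at (1, 1) — LHS = 1/2, RHS = 2.

Answer: A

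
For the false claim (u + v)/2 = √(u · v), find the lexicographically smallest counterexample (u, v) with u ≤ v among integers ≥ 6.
At (6, 6): both sides equal 6, so it holds there.

Substituting (6, 7) into the claim:
LHS = (6 + 7)/2 = 13/2
RHS = √(6 · 7) = √(42) ≈ 6.481

Since LHS ≠ RHS, this pair disproves the claim, and no lexicographically smaller pair (u ≤ v, integers ≥ 6) does.

For instance (10, 11) is also a counterexample (LHS = 21/2, RHS = √(110) ≈ 10.49), but it's lexicographically larger.

Answer: (u, v) = (6, 7)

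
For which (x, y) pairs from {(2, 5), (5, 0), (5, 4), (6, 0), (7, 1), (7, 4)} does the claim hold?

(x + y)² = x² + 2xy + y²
All pairs

Testing each pair:
(2, 5): LHS = 49, RHS = 49 → holds
(5, 0): LHS = 25, RHS = 25 → holds
(5, 4): LHS = 81, RHS = 81 → holds
(6, 0): LHS = 36, RHS = 36 → holds
(7, 1): LHS = 64, RHS = 64 → holds
(7, 4): LHS = 121, RHS = 121 → holds

Every pair satisfies the claim.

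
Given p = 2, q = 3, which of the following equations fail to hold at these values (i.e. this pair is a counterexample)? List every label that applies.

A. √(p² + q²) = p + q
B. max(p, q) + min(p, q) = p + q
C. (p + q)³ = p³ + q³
Evaluating each claim at the given values:
A. LHS = √(13) ≈ 3.606, RHS = 5 → fails here (LHS ≠ RHS)
B. LHS = 5, RHS = 5 → holds here (LHS = RHS)
C. LHS = 125, RHS = 35 → fails here (LHS ≠ RHS)

Answer: A, C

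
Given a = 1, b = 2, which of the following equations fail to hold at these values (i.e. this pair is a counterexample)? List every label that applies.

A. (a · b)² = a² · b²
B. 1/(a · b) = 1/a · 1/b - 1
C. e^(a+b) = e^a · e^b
Evaluating each claim at the given values:
A. LHS = 4, RHS = 4 → holds here (LHS = RHS)
B. LHS = 1/2, RHS = -1/2 → fails here (LHS ≠ RHS)
C. LHS = e^3 ≈ 20.09, RHS = e^3 ≈ 20.09 → holds here (LHS = RHS)

Answer: B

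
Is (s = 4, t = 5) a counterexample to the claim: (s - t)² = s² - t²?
Substituting s = 4, t = 5:
LHS = (4 - 5)² = 1
RHS = 4² - 5² = -9

Since LHS ≠ RHS, this pair disproves the claim.

Answer: Yes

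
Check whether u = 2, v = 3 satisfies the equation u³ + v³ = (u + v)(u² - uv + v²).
Holds

Substituting u = 2, v = 3:

LHS = 2³ + 3³ = 35
RHS = (2 + 3)(2² - 2·3 + 3²) = 35

LHS = RHS, so the equation holds at this point.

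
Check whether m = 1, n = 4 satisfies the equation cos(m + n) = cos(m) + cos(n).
Fails

Substituting m = 1, n = 4:

LHS = cos(1 + 4) = cos(5) ≈ 0.2837
RHS = cos(1) + cos(4) ≈ -0.1133

LHS ≠ RHS, so the equation does not hold at this point.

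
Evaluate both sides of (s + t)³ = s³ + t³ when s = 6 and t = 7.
LHS = (6 + 7)³ = 2197
RHS = 6³ + 7³ = 559

LHS ≠ RHS, so the equation does not hold here.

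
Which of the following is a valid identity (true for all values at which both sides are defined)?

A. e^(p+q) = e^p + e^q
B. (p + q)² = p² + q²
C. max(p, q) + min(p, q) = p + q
C

A: fails at (2, 3) — LHS = e^5 ≈ 148.4, RHS = e^2 + e^3 ≈ 27.47.
B: fails at (1, 5) — LHS = 36, RHS = 26.
C: holds — e.g. at (6, 7), both sides equal 13.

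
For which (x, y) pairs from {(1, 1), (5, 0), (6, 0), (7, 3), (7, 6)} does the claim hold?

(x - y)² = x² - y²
(1, 1), (5, 0), (6, 0)

Testing each pair:
(1, 1): LHS = 0, RHS = 0 → holds
(5, 0): LHS = 25, RHS = 25 → holds
(6, 0): LHS = 36, RHS = 36 → holds
(7, 3): LHS = 16, RHS = 40 → fails
(7, 6): LHS = 1, RHS = 13 → fails

3 of 5 pairs satisfy the claim.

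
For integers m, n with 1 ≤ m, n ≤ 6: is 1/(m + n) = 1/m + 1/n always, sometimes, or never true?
The claim fails for every pair in the range. For instance at (m, n) = (6, 3): LHS = 1/9, RHS = 1/2.

Answer: Never true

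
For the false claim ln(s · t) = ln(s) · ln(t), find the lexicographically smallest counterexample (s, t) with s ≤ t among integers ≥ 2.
Substituting (2, 2) into the claim:
LHS = ln(2 · 2) = ln(4) ≈ 1.386
RHS = ln(2) · ln(2) = ln(2)² ≈ 0.4805

Since LHS ≠ RHS, this pair disproves the claim, and no lexicographically smaller pair (s ≤ t, integers ≥ 2) does.

For instance (3, 6) is also a counterexample (LHS = ln(18) ≈ 2.89, RHS = ln(3)·ln(6) ≈ 1.968), but it's lexicographically larger.

Answer: (s, t) = (2, 2)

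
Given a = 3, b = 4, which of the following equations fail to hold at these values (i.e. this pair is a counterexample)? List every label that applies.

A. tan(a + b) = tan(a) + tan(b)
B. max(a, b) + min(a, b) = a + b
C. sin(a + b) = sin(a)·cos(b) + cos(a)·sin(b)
A

Evaluating each claim at the given values:
A. LHS = tan(7) ≈ 0.8714, RHS = tan(3) + tan(4) ≈ 1.015 → fails here (LHS ≠ RHS)
B. LHS = 7, RHS = 7 → holds here (LHS = RHS)
C. LHS = sin(7) ≈ 0.657, RHS = sin(3)·cos(4) + sin(4)·cos(3) ≈ 0.657 → holds here (LHS = RHS)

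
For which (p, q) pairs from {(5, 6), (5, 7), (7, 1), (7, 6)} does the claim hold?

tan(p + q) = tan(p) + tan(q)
None

Testing each pair:
(5, 6): LHS = tan(11) ≈ -226, RHS = tan(5) + tan(6) ≈ -3.672 → fails
(5, 7): LHS = tan(12) ≈ -0.6359, RHS = tan(5) + tan(7) ≈ -2.509 → fails
(7, 1): LHS = tan(8) ≈ -6.8, RHS = tan(7) + tan(1) ≈ 2.429 → fails
(7, 6): LHS = tan(13) ≈ 0.463, RHS = tan(6) + tan(7) ≈ 0.5804 → fails

No pair satisfies the claim.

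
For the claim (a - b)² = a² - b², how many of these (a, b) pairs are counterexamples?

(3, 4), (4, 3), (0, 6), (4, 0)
3

Testing each pair:
(3, 4): LHS = 1, RHS = -7 → counterexample
(4, 3): LHS = 1, RHS = 7 → counterexample
(0, 6): LHS = 36, RHS = -36 → counterexample
(4, 0): LHS = 16, RHS = 16 → satisfies claim

That makes 3 counterexamples.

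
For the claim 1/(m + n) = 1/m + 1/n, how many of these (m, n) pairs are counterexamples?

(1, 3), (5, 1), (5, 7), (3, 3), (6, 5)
5

Testing each pair:
(1, 3): LHS = 1/4, RHS = 4/3 → counterexample
(5, 1): LHS = 1/6, RHS = 6/5 → counterexample
(5, 7): LHS = 1/12, RHS = 12/35 → counterexample
(3, 3): LHS = 1/6, RHS = 2/3 → counterexample
(6, 5): LHS = 1/11, RHS = 11/30 → counterexample

That makes 5 counterexamples.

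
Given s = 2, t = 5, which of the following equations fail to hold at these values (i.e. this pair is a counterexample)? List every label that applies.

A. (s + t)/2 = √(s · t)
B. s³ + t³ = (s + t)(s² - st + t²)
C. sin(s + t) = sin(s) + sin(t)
Evaluating each claim at the given values:
A. LHS = 7/2, RHS = √(10) ≈ 3.162 → fails here (LHS ≠ RHS)
B. LHS = 133, RHS = 133 → holds here (LHS = RHS)
C. LHS = sin(7) ≈ 0.657, RHS = sin(5) + sin(2) ≈ -0.04963 → fails here (LHS ≠ RHS)

Answer: A, C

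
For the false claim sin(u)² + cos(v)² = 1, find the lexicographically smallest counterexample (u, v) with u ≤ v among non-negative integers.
Substituting (0, 1) into the claim:
LHS = sin(0)² + cos(1)² = cos(1)² ≈ 0.2919
RHS = 1

Since LHS ≠ RHS, this pair disproves the claim, and no lexicographically smaller pair (u ≤ v, non-negative integers) does.

For instance (0, 2) is also a counterexample (LHS = cos(2)² ≈ 0.1732, RHS = 1), but it's lexicographically larger.

Answer: (u, v) = (0, 1)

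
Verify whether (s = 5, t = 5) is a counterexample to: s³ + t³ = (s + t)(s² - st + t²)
Substituting s = 5, t = 5:
LHS = 5³ + 5³ = 250
RHS = (5 + 5)(5² - 5·5 + 5²) = 250

The sides agree, so this pair does not disprove the claim.

Answer: No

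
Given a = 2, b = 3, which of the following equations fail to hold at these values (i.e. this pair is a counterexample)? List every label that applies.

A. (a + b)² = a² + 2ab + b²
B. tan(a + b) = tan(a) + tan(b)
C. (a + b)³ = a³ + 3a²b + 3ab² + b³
Evaluating each claim at the given values:
A. LHS = 25, RHS = 25 → holds here (LHS = RHS)
B. LHS = tan(5) ≈ -3.381, RHS = tan(2) + tan(3) ≈ -2.328 → fails here (LHS ≠ RHS)
C. LHS = 125, RHS = 125 → holds here (LHS = RHS)

Answer: B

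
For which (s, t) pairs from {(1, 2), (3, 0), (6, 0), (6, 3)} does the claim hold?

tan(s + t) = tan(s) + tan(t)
(3, 0), (6, 0)

Testing each pair:
(1, 2): LHS = tan(3) ≈ -0.1425, RHS = tan(2) + tan(1) ≈ -0.6276 → fails
(3, 0): LHS = tan(3) ≈ -0.1425, RHS = tan(3) ≈ -0.1425 → holds
(6, 0): LHS = tan(6) ≈ -0.291, RHS = tan(6) ≈ -0.291 → holds
(6, 3): LHS = tan(9) ≈ -0.4523, RHS = tan(6) + tan(3) ≈ -0.4336 → fails

2 of 4 pairs satisfy the claim.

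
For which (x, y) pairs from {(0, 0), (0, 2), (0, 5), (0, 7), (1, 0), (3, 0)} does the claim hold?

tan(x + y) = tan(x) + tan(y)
Testing each pair:
(0, 0): LHS = 0, RHS = 0 → holds
(0, 2): LHS = tan(2) ≈ -2.185, RHS = tan(2) ≈ -2.185 → holds
(0, 5): LHS = tan(5) ≈ -3.381, RHS = tan(5) ≈ -3.381 → holds
(0, 7): LHS = tan(7) ≈ 0.8714, RHS = tan(7) ≈ 0.8714 → holds
(1, 0): LHS = tan(1) ≈ 1.557, RHS = tan(1) ≈ 1.557 → holds
(3, 0): LHS = tan(3) ≈ -0.1425, RHS = tan(3) ≈ -0.1425 → holds

Every pair satisfies the claim.

Answer: All pairs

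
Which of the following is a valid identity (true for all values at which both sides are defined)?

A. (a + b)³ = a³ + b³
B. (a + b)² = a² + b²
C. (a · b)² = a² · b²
A: fails at (1, 5) — LHS = 216, RHS = 126.
B: fails at (1, 1) — LHS = 4, RHS = 2.
C: holds — e.g. at (2, 2), both sides equal 16.

Answer: C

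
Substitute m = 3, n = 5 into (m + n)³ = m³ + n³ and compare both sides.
LHS = (3 + 5)³ = 512
RHS = 3³ + 5³ = 152

LHS ≠ RHS, so the equation does not hold here.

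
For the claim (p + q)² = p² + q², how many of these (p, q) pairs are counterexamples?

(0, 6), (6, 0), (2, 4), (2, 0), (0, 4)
Testing each pair:
(0, 6): LHS = 36, RHS = 36 → satisfies claim
(6, 0): LHS = 36, RHS = 36 → satisfies claim
(2, 4): LHS = 36, RHS = 20 → counterexample
(2, 0): LHS = 4, RHS = 4 → satisfies claim
(0, 4): LHS = 16, RHS = 16 → satisfies claim

That makes 1 counterexample.

Answer: 1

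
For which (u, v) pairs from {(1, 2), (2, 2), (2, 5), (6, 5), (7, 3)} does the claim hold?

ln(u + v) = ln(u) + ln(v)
Testing each pair:
(1, 2): LHS = ln(3) ≈ 1.099, RHS = ln(2) ≈ 0.6931 → fails
(2, 2): LHS = ln(4) ≈ 1.386, RHS = 2·ln(2) ≈ 1.386 → holds
(2, 5): LHS = ln(7) ≈ 1.946, RHS = ln(2) + ln(5) ≈ 2.303 → fails
(6, 5): LHS = ln(11) ≈ 2.398, RHS = ln(5) + ln(6) ≈ 3.401 → fails
(7, 3): LHS = ln(10) ≈ 2.303, RHS = ln(3) + ln(7) ≈ 3.045 → fails

1 of 5 pairs satisfies the claim.

Answer: (2, 2)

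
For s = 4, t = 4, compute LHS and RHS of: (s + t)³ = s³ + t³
LHS = (4 + 4)³ = 512
RHS = 4³ + 4³ = 128

LHS ≠ RHS, so the equation does not hold here.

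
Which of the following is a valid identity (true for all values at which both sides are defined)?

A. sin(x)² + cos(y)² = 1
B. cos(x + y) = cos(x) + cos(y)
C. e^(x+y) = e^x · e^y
A: fails at (3, 5) — LHS = sin(3)² + cos(5)² ≈ 0.1004, RHS = 1.
B: fails at (3, 7) — LHS = cos(10) ≈ -0.8391, RHS = cos(3) + cos(7) ≈ -0.2361.
C: holds — e.g. at (4, 5), both sides equal e^9 ≈ 8103.

Answer: C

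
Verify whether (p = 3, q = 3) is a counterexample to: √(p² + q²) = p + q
Yes

Substituting p = 3, q = 3:
LHS = √(3² + 3²) = 3·√(2) ≈ 4.243
RHS = 3 + 3 = 6

Since LHS ≠ RHS, this pair disproves the claim.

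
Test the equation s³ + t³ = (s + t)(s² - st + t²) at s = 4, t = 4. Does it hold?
Holds

Substituting s = 4, t = 4:

LHS = 4³ + 4³ = 128
RHS = (4 + 4)(4² - 4·4 + 4²) = 128

LHS = RHS, so the equation holds at this point.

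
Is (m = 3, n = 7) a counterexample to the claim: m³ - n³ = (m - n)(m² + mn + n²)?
No

Substituting m = 3, n = 7:
LHS = 3³ - 7³ = -316
RHS = (3 - 7)(3² + 3·7 + 7²) = -316

The sides agree, so this pair does not disprove the claim.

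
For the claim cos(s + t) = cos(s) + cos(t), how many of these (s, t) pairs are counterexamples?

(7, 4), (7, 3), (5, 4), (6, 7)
4

Testing each pair:
(7, 4): LHS = cos(11) ≈ 0.004426, RHS = cos(4) + cos(7) ≈ 0.1003 → counterexample
(7, 3): LHS = cos(10) ≈ -0.8391, RHS = cos(3) + cos(7) ≈ -0.2361 → counterexample
(5, 4): LHS = cos(9) ≈ -0.9111, RHS = cos(4) + cos(5) ≈ -0.37 → counterexample
(6, 7): LHS = cos(13) ≈ 0.9074, RHS = cos(7) + cos(6) ≈ 1.714 → counterexample

That makes 4 counterexamples.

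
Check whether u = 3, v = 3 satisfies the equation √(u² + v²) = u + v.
Substituting u = 3, v = 3:

LHS = √(3² + 3²) = 3·√(2) ≈ 4.243
RHS = 3 + 3 = 6

LHS ≠ RHS, so the equation does not hold at this point.

Answer: Fails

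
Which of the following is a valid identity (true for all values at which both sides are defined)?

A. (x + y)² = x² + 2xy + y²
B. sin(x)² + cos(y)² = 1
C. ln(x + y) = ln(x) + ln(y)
A: holds — e.g. at (3, 3), both sides equal 36.
B: fails at (2, 7) — LHS = cos(7)² + sin(2)² ≈ 1.395, RHS = 1.
C: fails at (2, 3) — LHS = ln(5) ≈ 1.609, RHS = ln(2) + ln(3) ≈ 1.792.

Answer: A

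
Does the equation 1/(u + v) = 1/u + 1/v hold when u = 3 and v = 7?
Substituting u = 3, v = 7:

LHS = 1/(3 + 7) = 1/10
RHS = 1/3 + 1/7 = 10/21

LHS ≠ RHS, so the equation does not hold at this point.

Answer: Fails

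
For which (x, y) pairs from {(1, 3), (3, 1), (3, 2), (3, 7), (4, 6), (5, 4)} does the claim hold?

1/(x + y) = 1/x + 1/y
Testing each pair:
(1, 3): LHS = 1/4, RHS = 4/3 → fails
(3, 1): LHS = 1/4, RHS = 4/3 → fails
(3, 2): LHS = 1/5, RHS = 5/6 → fails
(3, 7): LHS = 1/10, RHS = 10/21 → fails
(4, 6): LHS = 1/10, RHS = 5/12 → fails
(5, 4): LHS = 1/9, RHS = 9/20 → fails

No pair satisfies the claim.

Answer: None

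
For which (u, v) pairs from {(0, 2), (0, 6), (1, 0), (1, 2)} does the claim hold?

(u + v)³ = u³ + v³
Testing each pair:
(0, 2): LHS = 8, RHS = 8 → holds
(0, 6): LHS = 216, RHS = 216 → holds
(1, 0): LHS = 1, RHS = 1 → holds
(1, 2): LHS = 27, RHS = 9 → fails

3 of 4 pairs satisfy the claim.

Answer: (0, 2), (0, 6), (1, 0)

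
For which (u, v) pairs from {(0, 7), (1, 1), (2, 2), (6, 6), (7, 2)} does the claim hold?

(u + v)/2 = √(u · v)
(1, 1), (2, 2), (6, 6)

Testing each pair:
(0, 7): LHS = 7/2, RHS = 0 → fails
(1, 1): LHS = 1, RHS = 1 → holds
(2, 2): LHS = 2, RHS = 2 → holds
(6, 6): LHS = 6, RHS = 6 → holds
(7, 2): LHS = 9/2, RHS = √(14) ≈ 3.742 → fails

3 of 5 pairs satisfy the claim.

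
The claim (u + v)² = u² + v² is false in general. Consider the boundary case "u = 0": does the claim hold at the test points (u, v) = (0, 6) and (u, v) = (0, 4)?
Yes, holds at both test points

At (0, 6): LHS = 36, RHS = 36 → equal
At (0, 4): LHS = 16, RHS = 16 → equal

So the claim does hold at both of these boundary points, even though it is not an identity.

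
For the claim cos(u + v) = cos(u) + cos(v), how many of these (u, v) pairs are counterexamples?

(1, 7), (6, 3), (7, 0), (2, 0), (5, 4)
5

Testing each pair:
(1, 7): LHS = cos(8) ≈ -0.1455, RHS = cos(1) + cos(7) ≈ 1.294 → counterexample
(6, 3): LHS = cos(9) ≈ -0.9111, RHS = cos(3) + cos(6) ≈ -0.02982 → counterexample
(7, 0): LHS = cos(7) ≈ 0.7539, RHS = cos(7) + 1 ≈ 1.754 → counterexample
(2, 0): LHS = cos(2) ≈ -0.4161, RHS = cos(2) + 1 ≈ 0.5839 → counterexample
(5, 4): LHS = cos(9) ≈ -0.9111, RHS = cos(4) + cos(5) ≈ -0.37 → counterexample

That makes 5 counterexamples.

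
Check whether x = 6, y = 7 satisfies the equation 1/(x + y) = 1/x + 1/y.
Substituting x = 6, y = 7:

LHS = 1/(6 + 7) = 1/13
RHS = 1/6 + 1/7 = 13/42

LHS ≠ RHS, so the equation does not hold at this point.

Answer: Fails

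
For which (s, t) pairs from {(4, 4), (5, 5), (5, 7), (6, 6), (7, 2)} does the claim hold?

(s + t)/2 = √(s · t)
Testing each pair:
(4, 4): LHS = 4, RHS = 4 → holds
(5, 5): LHS = 5, RHS = 5 → holds
(5, 7): LHS = 6, RHS = √(35) ≈ 5.916 → fails
(6, 6): LHS = 6, RHS = 6 → holds
(7, 2): LHS = 9/2, RHS = √(14) ≈ 3.742 → fails

3 of 5 pairs satisfy the claim.

Answer: (4, 4), (5, 5), (6, 6)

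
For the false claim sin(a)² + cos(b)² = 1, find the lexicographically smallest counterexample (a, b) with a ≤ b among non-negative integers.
(a, b) = (0, 1)

At (0, 0): both sides equal 1, so it holds there.

Substituting (0, 1) into the claim:
LHS = sin(0)² + cos(1)² = cos(1)² ≈ 0.2919
RHS = 1

Since LHS ≠ RHS, this pair disproves the claim, and no lexicographically smaller pair (a ≤ b, non-negative integers) does.

For instance (1, 5) is also a counterexample (LHS = cos(5)² + sin(1)² ≈ 0.7885, RHS = 1), but it's lexicographically larger.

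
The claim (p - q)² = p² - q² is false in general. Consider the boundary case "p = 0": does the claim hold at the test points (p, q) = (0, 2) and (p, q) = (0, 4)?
At (0, 2): LHS = 4 ≠ RHS = -4
At (0, 4): LHS = 16 ≠ RHS = -16

Answer: No, fails at both test points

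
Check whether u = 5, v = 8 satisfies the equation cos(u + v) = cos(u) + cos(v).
Substituting u = 5, v = 8:

LHS = cos(5 + 8) = cos(13) ≈ 0.9074
RHS = cos(5) + cos(8) ≈ 0.1382

LHS ≠ RHS, so the equation does not hold at this point.

Answer: Fails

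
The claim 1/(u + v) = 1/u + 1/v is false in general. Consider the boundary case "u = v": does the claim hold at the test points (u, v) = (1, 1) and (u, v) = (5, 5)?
No, fails at both test points

At (1, 1): LHS = 1/2 ≠ RHS = 2
At (5, 5): LHS = 1/10 ≠ RHS = 2/5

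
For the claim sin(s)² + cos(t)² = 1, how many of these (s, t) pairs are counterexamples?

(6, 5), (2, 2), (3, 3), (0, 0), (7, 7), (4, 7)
Testing each pair:
(6, 5): LHS = sin(6)² + cos(5)² ≈ 0.1585, RHS = 1 → counterexample
(2, 2): LHS = cos(2)² + sin(2)² = 1, RHS = 1 → satisfies claim
(3, 3): LHS = sin(3)² + cos(3)² = 1, RHS = 1 → satisfies claim
(0, 0): LHS = 1, RHS = 1 → satisfies claim
(7, 7): LHS = sin(7)² + cos(7)² = 1, RHS = 1 → satisfies claim
(4, 7): LHS = cos(7)² + sin(4)² ≈ 1.141, RHS = 1 → counterexample

That makes 2 counterexamples.

Answer: 2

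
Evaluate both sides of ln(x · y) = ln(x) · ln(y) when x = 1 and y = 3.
LHS = ln(1 · 3) = ln(3) ≈ 1.099
RHS = ln(1) · ln(3) = 0

LHS ≠ RHS (they differ by about 1.099), so the equation does not hold here.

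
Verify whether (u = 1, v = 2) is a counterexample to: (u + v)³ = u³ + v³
Substituting u = 1, v = 2:
LHS = (1 + 2)³ = 27
RHS = 1³ + 2³ = 9

Since LHS ≠ RHS, this pair disproves the claim.

Answer: Yes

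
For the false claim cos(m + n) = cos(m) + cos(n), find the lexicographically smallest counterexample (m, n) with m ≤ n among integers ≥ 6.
Substituting (6, 6) into the claim:
LHS = cos(6 + 6) = cos(12) ≈ 0.8439
RHS = cos(6) + cos(6) = 2·cos(6) ≈ 1.92

Since LHS ≠ RHS, this pair disproves the claim, and no lexicographically smaller pair (m ≤ n, integers ≥ 6) does.

For instance (7, 8) is also a counterexample (LHS = cos(15) ≈ -0.7597, RHS = cos(8) + cos(7) ≈ 0.6084), but it's lexicographically larger.

Answer: (m, n) = (6, 6)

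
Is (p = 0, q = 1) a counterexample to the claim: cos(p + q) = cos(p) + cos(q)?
Yes

Substituting p = 0, q = 1:
LHS = cos(0 + 1) = cos(1) ≈ 0.5403
RHS = cos(0) + cos(1) = cos(1) + 1 ≈ 1.54

Since LHS ≠ RHS, this pair disproves the claim.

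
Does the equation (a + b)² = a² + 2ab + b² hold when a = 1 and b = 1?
Holds

Substituting a = 1, b = 1:

LHS = (1 + 1)² = 4
RHS = 1² + 2·1·1 + 1² = 4

LHS = RHS, so the equation holds at this point.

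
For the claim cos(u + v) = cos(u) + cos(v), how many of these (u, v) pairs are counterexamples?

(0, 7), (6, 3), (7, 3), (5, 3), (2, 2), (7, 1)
Testing each pair:
(0, 7): LHS = cos(7) ≈ 0.7539, RHS = cos(7) + 1 ≈ 1.754 → counterexample
(6, 3): LHS = cos(9) ≈ -0.9111, RHS = cos(3) + cos(6) ≈ -0.02982 → counterexample
(7, 3): LHS = cos(10) ≈ -0.8391, RHS = cos(3) + cos(7) ≈ -0.2361 → counterexample
(5, 3): LHS = cos(8) ≈ -0.1455, RHS = cos(3) + cos(5) ≈ -0.7063 → counterexample
(2, 2): LHS = cos(4) ≈ -0.6536, RHS = 2·cos(2) ≈ -0.8323 → counterexample
(7, 1): LHS = cos(8) ≈ -0.1455, RHS = cos(1) + cos(7) ≈ 1.294 → counterexample

That makes 6 counterexamples.

Answer: 6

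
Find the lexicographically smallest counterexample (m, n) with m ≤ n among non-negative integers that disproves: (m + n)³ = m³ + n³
(m, n) = (1, 1)

Substituting (1, 1) into the claim:
LHS = (1 + 1)³ = 8
RHS = 1³ + 1³ = 2

Since LHS ≠ RHS, this pair disproves the claim, and no lexicographically smaller pair (m ≤ n, non-negative integers) does.

For instance (4, 4) is also a counterexample (LHS = 512, RHS = 128), but it's lexicographically larger.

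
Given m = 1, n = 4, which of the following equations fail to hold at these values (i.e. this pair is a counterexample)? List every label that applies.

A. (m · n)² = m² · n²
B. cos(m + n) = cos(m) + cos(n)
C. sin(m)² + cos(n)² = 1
B, C

Evaluating each claim at the given values:
A. LHS = 16, RHS = 16 → holds here (LHS = RHS)
B. LHS = cos(5) ≈ 0.2837, RHS = cos(4) + cos(1) ≈ -0.1133 → fails here (LHS ≠ RHS)
C. LHS = cos(4)² + sin(1)² ≈ 1.135, RHS = 1 → fails here (LHS ≠ RHS)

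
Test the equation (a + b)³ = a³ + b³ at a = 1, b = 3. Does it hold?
Substituting a = 1, b = 3:

LHS = (1 + 3)³ = 64
RHS = 1³ + 3³ = 28

LHS ≠ RHS, so the equation does not hold at this point.

Answer: Fails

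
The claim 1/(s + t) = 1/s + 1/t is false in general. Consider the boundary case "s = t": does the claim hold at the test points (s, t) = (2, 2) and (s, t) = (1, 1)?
No, fails at both test points

At (2, 2): LHS = 1/4 ≠ RHS = 1
At (1, 1): LHS = 1/2 ≠ RHS = 2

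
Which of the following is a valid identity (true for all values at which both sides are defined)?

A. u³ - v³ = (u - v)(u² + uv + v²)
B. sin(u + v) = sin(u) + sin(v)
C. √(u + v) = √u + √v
A

A: holds — e.g. at (1, 5), both sides equal -124.
B: fails at (2, 7) — LHS = sin(9) ≈ 0.4121, RHS = sin(7) + sin(2) ≈ 1.566.
C: fails at (3, 4) — LHS = √(7) ≈ 2.646, RHS = √(3) + 2 ≈ 3.732.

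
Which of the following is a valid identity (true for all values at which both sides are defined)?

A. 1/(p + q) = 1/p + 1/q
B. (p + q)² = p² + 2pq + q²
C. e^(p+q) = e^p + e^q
B

A: fails at (3, 5) — LHS = 1/8, RHS = 8/15.
B: holds — e.g. at (6, 7), both sides equal 169.
C: fails at (1, 5) — LHS = e^6 ≈ 403.4, RHS = e + e^5 ≈ 151.1.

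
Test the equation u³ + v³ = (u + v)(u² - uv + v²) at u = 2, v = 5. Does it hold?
Holds

Substituting u = 2, v = 5:

LHS = 2³ + 5³ = 133
RHS = (2 + 5)(2² - 2·5 + 5²) = 133

LHS = RHS, so the equation holds at this point.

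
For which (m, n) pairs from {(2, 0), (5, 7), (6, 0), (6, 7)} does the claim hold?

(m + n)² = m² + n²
Testing each pair:
(2, 0): LHS = 4, RHS = 4 → holds
(5, 7): LHS = 144, RHS = 74 → fails
(6, 0): LHS = 36, RHS = 36 → holds
(6, 7): LHS = 169, RHS = 85 → fails

2 of 4 pairs satisfy the claim.

Answer: (2, 0), (6, 0)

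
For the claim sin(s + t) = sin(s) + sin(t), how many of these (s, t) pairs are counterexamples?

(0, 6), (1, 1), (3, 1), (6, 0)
Testing each pair:
(0, 6): LHS = sin(6) ≈ -0.2794, RHS = sin(6) ≈ -0.2794 → satisfies claim
(1, 1): LHS = sin(2) ≈ 0.9093, RHS = 2·sin(1) ≈ 1.683 → counterexample
(3, 1): LHS = sin(4) ≈ -0.7568, RHS = sin(3) + sin(1) ≈ 0.9826 → counterexample
(6, 0): LHS = sin(6) ≈ -0.2794, RHS = sin(6) ≈ -0.2794 → satisfies claim

That makes 2 counterexamples.

Answer: 2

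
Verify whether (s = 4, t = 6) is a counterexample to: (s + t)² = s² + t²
Yes

Substituting s = 4, t = 6:
LHS = (4 + 6)² = 100
RHS = 4² + 6² = 52

Since LHS ≠ RHS, this pair disproves the claim.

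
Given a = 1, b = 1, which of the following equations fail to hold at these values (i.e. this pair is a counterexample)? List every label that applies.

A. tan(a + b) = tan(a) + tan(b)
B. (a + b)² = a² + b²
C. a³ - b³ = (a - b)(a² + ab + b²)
Evaluating each claim at the given values:
A. LHS = tan(2) ≈ -2.185, RHS = 2·tan(1) ≈ 3.115 → fails here (LHS ≠ RHS)
B. LHS = 4, RHS = 2 → fails here (LHS ≠ RHS)
C. LHS = 0, RHS = 0 → holds here (LHS = RHS)

Answer: A, B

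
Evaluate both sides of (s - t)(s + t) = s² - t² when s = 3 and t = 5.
LHS = (3 - 5)(3 + 5) = -16
RHS = 3² - 5² = -16

LHS = RHS: the two sides agree.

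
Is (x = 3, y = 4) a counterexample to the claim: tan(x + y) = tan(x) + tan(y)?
Yes

Substituting x = 3, y = 4:
LHS = tan(3 + 4) = tan(7) ≈ 0.8714
RHS = tan(3) + tan(4) ≈ 1.015

Since LHS ≠ RHS, this pair disproves the claim.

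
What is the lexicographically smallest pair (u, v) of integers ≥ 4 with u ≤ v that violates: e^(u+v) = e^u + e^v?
(u, v) = (4, 4)

Substituting (4, 4) into the claim:
LHS = e^(4+4) = e^8 ≈ 2981
RHS = e^4 + e^4 = 2·e^4 ≈ 109.2

Since LHS ≠ RHS, this pair disproves the claim, and no lexicographically smaller pair (u ≤ v, integers ≥ 4) does.

For instance (4, 9) is also a counterexample (LHS = e^13 ≈ 442413.4, RHS = e^4 + e^9 ≈ 8158), but it's lexicographically larger.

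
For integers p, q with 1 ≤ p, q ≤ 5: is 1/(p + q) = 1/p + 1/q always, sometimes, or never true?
Never true

The claim fails for every pair in the range. For instance at (p, q) = (4, 2): LHS = 1/6, RHS = 3/4.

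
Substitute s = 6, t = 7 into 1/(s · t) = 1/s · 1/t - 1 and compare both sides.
LHS = 1/(6 · 7) = 1/42
RHS = 1/6 · 1/7 - 1 = -41/42

LHS ≠ RHS, so the equation does not hold here.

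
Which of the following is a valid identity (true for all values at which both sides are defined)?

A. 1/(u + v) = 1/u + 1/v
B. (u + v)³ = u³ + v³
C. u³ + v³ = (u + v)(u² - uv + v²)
C

A: fails at (1, 1) — LHS = 1/2, RHS = 2.
B: fails at (5, 8) — LHS = 2197, RHS = 637.
C: holds — e.g. at (2, 2), both sides equal 16.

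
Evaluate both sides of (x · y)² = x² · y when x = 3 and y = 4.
LHS = (3 · 4)² = 144
RHS = 3² · 4 = 36

LHS ≠ RHS, so the equation does not hold here.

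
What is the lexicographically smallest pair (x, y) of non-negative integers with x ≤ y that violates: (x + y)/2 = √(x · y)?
At (0, 0): both sides equal 0, so it holds there.

Substituting (0, 1) into the claim:
LHS = (0 + 1)/2 = 1/2
RHS = √(0 · 1) = 0

Since LHS ≠ RHS, this pair disproves the claim, and no lexicographically smaller pair (x ≤ y, non-negative integers) does.

For instance (5, 6) is also a counterexample (LHS = 11/2, RHS = √(30) ≈ 5.477), but it's lexicographically larger.

Answer: (x, y) = (0, 1)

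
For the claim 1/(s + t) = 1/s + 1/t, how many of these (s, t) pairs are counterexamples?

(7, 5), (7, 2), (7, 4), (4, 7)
Testing each pair:
(7, 5): LHS = 1/12, RHS = 12/35 → counterexample
(7, 2): LHS = 1/9, RHS = 9/14 → counterexample
(7, 4): LHS = 1/11, RHS = 11/28 → counterexample
(4, 7): LHS = 1/11, RHS = 11/28 → counterexample

That makes 4 counterexamples.

Answer: 4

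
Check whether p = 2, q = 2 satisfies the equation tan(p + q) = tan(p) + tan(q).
Substituting p = 2, q = 2:

LHS = tan(2 + 2) = tan(4) ≈ 1.158
RHS = tan(2) + tan(2) = 2·tan(2) ≈ -4.37

LHS ≠ RHS, so the equation does not hold at this point.

Answer: Fails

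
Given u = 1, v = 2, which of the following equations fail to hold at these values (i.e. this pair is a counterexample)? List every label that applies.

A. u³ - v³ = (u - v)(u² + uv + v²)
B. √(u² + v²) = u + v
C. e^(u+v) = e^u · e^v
B

Evaluating each claim at the given values:
A. LHS = -7, RHS = -7 → holds here (LHS = RHS)
B. LHS = √(5) ≈ 2.236, RHS = 3 → fails here (LHS ≠ RHS)
C. LHS = e^3 ≈ 20.09, RHS = e^3 ≈ 20.09 → holds here (LHS = RHS)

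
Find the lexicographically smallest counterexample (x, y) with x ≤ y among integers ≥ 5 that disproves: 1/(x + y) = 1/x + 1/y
(x, y) = (5, 5)

Substituting (5, 5) into the claim:
LHS = 1/(5 + 5) = 1/10
RHS = 1/5 + 1/5 = 2/5

Since LHS ≠ RHS, this pair disproves the claim, and no lexicographically smaller pair (x ≤ y, integers ≥ 5) does.

For instance (7, 11) is also a counterexample (LHS = 1/18, RHS = 18/77), but it's lexicographically larger.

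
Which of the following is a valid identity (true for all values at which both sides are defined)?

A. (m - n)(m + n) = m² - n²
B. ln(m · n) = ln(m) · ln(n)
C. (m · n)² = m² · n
A: holds — e.g. at (1, 1), both sides equal 0.
B: fails at (1, 3) — LHS = ln(3) ≈ 1.099, RHS = 0.
C: fails at (1, 2) — LHS = 4, RHS = 2.

Answer: A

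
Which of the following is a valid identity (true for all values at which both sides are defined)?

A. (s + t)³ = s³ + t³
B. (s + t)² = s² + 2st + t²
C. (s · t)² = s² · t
A: fails at (4, 6) — LHS = 1000, RHS = 280.
B: holds — e.g. at (5, 8), both sides equal 169.
C: fails at (2, 7) — LHS = 196, RHS = 28.

Answer: B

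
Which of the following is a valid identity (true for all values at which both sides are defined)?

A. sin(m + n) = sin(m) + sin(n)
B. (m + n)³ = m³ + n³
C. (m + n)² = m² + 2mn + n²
C

A: fails at (4, 4) — LHS = sin(8) ≈ 0.9894, RHS = 2·sin(4) ≈ -1.514.
B: fails at (2, 3) — LHS = 125, RHS = 35.
C: holds — e.g. at (4, 6), both sides equal 100.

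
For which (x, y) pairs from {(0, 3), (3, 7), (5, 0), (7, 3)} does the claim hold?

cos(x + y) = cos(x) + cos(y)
Testing each pair:
(0, 3): LHS = cos(3) ≈ -0.99, RHS = cos(3) + 1 ≈ 0.01001 → fails
(3, 7): LHS = cos(10) ≈ -0.8391, RHS = cos(3) + cos(7) ≈ -0.2361 → fails
(5, 0): LHS = cos(5) ≈ 0.2837, RHS = cos(5) + 1 ≈ 1.284 → fails
(7, 3): LHS = cos(10) ≈ -0.8391, RHS = cos(3) + cos(7) ≈ -0.2361 → fails

No pair satisfies the claim.

Answer: None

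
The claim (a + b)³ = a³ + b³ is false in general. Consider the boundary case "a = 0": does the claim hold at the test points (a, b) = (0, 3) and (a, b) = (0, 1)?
At (0, 3): LHS = 27, RHS = 27 → equal
At (0, 1): LHS = 1, RHS = 1 → equal

So the claim does hold at both of these boundary points, even though it is not an identity.

Answer: Yes, holds at both test points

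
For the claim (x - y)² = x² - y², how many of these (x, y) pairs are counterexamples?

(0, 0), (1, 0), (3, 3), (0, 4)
1

Testing each pair:
(0, 0): LHS = 0, RHS = 0 → satisfies claim
(1, 0): LHS = 1, RHS = 1 → satisfies claim
(3, 3): LHS = 0, RHS = 0 → satisfies claim
(0, 4): LHS = 16, RHS = -16 → counterexample

That makes 1 counterexample.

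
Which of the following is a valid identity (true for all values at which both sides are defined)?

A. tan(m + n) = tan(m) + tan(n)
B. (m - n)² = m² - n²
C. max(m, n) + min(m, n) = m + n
C

A: fails at (6, 7) — LHS = tan(13) ≈ 0.463, RHS = tan(6) + tan(7) ≈ 0.5804.
B: fails at (4, 6) — LHS = 4, RHS = -20.
C: holds — e.g. at (2, 3), both sides equal 5.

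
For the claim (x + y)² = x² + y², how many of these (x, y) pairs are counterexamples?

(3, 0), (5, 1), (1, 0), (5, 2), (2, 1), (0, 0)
3

Testing each pair:
(3, 0): LHS = 9, RHS = 9 → satisfies claim
(5, 1): LHS = 36, RHS = 26 → counterexample
(1, 0): LHS = 1, RHS = 1 → satisfies claim
(5, 2): LHS = 49, RHS = 29 → counterexample
(2, 1): LHS = 9, RHS = 5 → counterexample
(0, 0): LHS = 0, RHS = 0 → satisfies claim

That makes 3 counterexamples.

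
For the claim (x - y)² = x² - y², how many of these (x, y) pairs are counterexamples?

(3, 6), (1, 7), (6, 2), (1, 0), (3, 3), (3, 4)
4

Testing each pair:
(3, 6): LHS = 9, RHS = -27 → counterexample
(1, 7): LHS = 36, RHS = -48 → counterexample
(6, 2): LHS = 16, RHS = 32 → counterexample
(1, 0): LHS = 1, RHS = 1 → satisfies claim
(3, 3): LHS = 0, RHS = 0 → satisfies claim
(3, 4): LHS = 1, RHS = -7 → counterexample

That makes 4 counterexamples.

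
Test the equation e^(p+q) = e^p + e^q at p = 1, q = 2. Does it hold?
Fails

Substituting p = 1, q = 2:

LHS = e^(1+2) = e^3 ≈ 20.09
RHS = e^1 + e^2 = e + e^2 ≈ 10.11

LHS ≠ RHS, so the equation does not hold at this point.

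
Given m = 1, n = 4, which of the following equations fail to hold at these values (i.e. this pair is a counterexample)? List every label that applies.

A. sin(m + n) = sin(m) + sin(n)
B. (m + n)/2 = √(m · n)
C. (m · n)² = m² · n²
Evaluating each claim at the given values:
A. LHS = sin(5) ≈ -0.9589, RHS = sin(4) + sin(1) ≈ 0.08467 → fails here (LHS ≠ RHS)
B. LHS = 5/2, RHS = 2 → fails here (LHS ≠ RHS)
C. LHS = 16, RHS = 16 → holds here (LHS = RHS)

Answer: A, B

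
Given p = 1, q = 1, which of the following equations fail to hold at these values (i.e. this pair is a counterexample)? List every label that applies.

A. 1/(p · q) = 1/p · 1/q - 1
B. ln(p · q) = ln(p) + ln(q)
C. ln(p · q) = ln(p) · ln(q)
Evaluating each claim at the given values:
A. LHS = 1, RHS = 0 → fails here (LHS ≠ RHS)
B. LHS = 0, RHS = 0 → holds here (LHS = RHS)
C. LHS = 0, RHS = 0 → holds here (LHS = RHS)

Answer: A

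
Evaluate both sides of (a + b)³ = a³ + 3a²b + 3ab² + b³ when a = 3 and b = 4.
LHS = (3 + 4)³ = 343
RHS = 3³ + 3·3²·4 + 3·3·4² + 4³ = 343

LHS = RHS: the two sides agree.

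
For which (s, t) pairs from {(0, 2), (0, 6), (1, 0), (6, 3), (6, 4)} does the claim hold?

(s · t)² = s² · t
(0, 2), (0, 6), (1, 0)

Testing each pair:
(0, 2): LHS = 0, RHS = 0 → holds
(0, 6): LHS = 0, RHS = 0 → holds
(1, 0): LHS = 0, RHS = 0 → holds
(6, 3): LHS = 324, RHS = 108 → fails
(6, 4): LHS = 576, RHS = 144 → fails

3 of 5 pairs satisfy the claim.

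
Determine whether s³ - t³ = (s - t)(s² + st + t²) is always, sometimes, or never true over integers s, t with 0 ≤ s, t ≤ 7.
The identity holds for every pair in the range. For instance at (s, t) = (4, 5): both sides equal -61.

Answer: Always true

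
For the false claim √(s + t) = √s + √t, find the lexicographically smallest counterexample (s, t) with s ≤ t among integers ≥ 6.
(s, t) = (6, 6)

Substituting (6, 6) into the claim:
LHS = √(6 + 6) = 2·√(3) ≈ 3.464
RHS = √6 + √6 = 2·√(6) ≈ 4.899

Since LHS ≠ RHS, this pair disproves the claim, and no lexicographically smaller pair (s ≤ t, integers ≥ 6) does.

For instance (6, 12) is also a counterexample (LHS = 3·√(2) ≈ 4.243, RHS = √(6) + 2·√(3) ≈ 5.914), but it's lexicographically larger.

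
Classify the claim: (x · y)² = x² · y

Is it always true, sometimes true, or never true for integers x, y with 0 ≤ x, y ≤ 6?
It holds at (x, y) = (0, 0) (both sides equal 0), but fails at (x, y) = (5, 6) (LHS = 900, RHS = 150).

Answer: Sometimes true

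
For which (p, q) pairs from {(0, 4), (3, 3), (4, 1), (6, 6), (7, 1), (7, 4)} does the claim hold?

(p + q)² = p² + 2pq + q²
All pairs

Testing each pair:
(0, 4): LHS = 16, RHS = 16 → holds
(3, 3): LHS = 36, RHS = 36 → holds
(4, 1): LHS = 25, RHS = 25 → holds
(6, 6): LHS = 144, RHS = 144 → holds
(7, 1): LHS = 64, RHS = 64 → holds
(7, 4): LHS = 121, RHS = 121 → holds

Every pair satisfies the claim.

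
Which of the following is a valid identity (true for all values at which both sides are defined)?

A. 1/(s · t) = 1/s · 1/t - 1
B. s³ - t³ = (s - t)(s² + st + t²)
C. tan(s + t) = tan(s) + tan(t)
B

A: fails at (4, 5) — LHS = 1/20, RHS = -19/20.
B: holds — e.g. at (0, 1), both sides equal -1.
C: fails at (2, 5) — LHS = tan(7) ≈ 0.8714, RHS = tan(5) + tan(2) ≈ -5.566.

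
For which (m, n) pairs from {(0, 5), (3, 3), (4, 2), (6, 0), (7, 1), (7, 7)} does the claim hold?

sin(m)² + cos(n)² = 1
(3, 3), (7, 7)

Testing each pair:
(0, 5): LHS = cos(5)² ≈ 0.08046, RHS = 1 → fails
(3, 3): LHS = sin(3)² + cos(3)² = 1, RHS = 1 → holds
(4, 2): LHS = cos(2)² + sin(4)² ≈ 0.7459, RHS = 1 → fails
(6, 0): LHS = sin(6)² + 1 ≈ 1.078, RHS = 1 → fails
(7, 1): LHS = cos(1)² + sin(7)² ≈ 0.7236, RHS = 1 → fails
(7, 7): LHS = sin(7)² + cos(7)² = 1, RHS = 1 → holds

2 of 6 pairs satisfy the claim.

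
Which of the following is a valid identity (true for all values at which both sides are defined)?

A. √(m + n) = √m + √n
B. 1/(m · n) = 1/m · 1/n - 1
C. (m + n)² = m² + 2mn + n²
A: fails at (4, 5) — LHS = 3, RHS = 2 + √(5) ≈ 4.236.
B: fails at (3, 7) — LHS = 1/21, RHS = -20/21.
C: holds — e.g. at (1, 2), both sides equal 9.

Answer: C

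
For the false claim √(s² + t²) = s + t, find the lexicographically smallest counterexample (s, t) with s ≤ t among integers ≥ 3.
(s, t) = (3, 3)

Substituting (3, 3) into the claim:
LHS = √(3² + 3²) = 3·√(2) ≈ 4.243
RHS = 3 + 3 = 6

Since LHS ≠ RHS, this pair disproves the claim, and no lexicographically smaller pair (s ≤ t, integers ≥ 3) does.

For instance (5, 8) is also a counterexample (LHS = √(89) ≈ 9.434, RHS = 13), but it's lexicographically larger.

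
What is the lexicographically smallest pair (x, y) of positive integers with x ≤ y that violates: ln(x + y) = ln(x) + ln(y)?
Substituting (1, 1) into the claim:
LHS = ln(1 + 1) = ln(2) ≈ 0.6931
RHS = ln(1) + ln(1) = 0

Since LHS ≠ RHS, this pair disproves the claim, and no lexicographically smaller pair (x ≤ y, positive integers) does.

For instance (2, 4) is also a counterexample (LHS = ln(6) ≈ 1.792, RHS = ln(2) + ln(4) ≈ 2.079), but it's lexicographically larger.

Answer: (x, y) = (1, 1)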